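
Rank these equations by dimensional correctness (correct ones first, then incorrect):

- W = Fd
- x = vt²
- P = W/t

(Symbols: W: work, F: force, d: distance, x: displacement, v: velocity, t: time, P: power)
Dimensionally correct: W = Fd, P = W/t
Dimensionally incorrect: x = vt²
Ordered (correct first, then incorrect): W = Fd, P = W/t, x = vt²

- W = Fd: LHS [L^2 M T^-2], RHS [L^2 M T^-2] → correct ✓
- x = vt²: LHS [L], RHS [L T] → incorrect ✗
- P = W/t: LHS [L^2 M T^-3], RHS [L^2 M T^-3] → correct ✓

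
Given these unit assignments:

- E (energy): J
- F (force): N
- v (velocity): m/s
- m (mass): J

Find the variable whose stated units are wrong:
m

The variable m (mass) should have units kg, not J.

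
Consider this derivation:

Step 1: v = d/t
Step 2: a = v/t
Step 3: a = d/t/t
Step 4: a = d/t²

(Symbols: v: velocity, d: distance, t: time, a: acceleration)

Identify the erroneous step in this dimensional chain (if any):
No step introduces an error — all steps are dimensionally consistent.

Step 1: v = d/t → LHS [L T^-1], RHS [L T^-1] ✓
Step 2: a = v/t → LHS [L T^-2], RHS [L T^-2] ✓
Step 3: a = d/t/t → LHS [L T^-2], RHS [L T^-2] ✓
Step 4: a = d/t² → LHS [L T^-2], RHS [L T^-2] ✓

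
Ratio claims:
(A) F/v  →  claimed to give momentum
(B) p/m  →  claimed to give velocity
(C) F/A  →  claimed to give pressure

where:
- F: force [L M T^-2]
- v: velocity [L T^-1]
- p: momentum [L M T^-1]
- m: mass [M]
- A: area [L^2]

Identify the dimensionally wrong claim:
(A) F/v does not give momentum

(A) F/v: [M T^-1] ≠ momentum [L M T^-1] ✗
(B) p/m: [L T^-1] = velocity [L T^-1] ✓
(C) F/A: [L^-1 M T^-2] = pressure [L^-1 M T^-2] ✓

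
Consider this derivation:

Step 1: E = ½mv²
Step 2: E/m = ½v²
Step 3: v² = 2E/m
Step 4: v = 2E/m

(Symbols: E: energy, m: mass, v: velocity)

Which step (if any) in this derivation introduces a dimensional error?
Step 4

Step 1: E = ½mv² → LHS [L^2 M T^-2], RHS [L^2 M T^-2] ✓
Step 2: E/m = ½v² → LHS [L^2 T^-2], RHS [L^2 T^-2] ✓
Step 3: v² = 2E/m → LHS [L^2 T^-2], RHS [L^2 T^-2] ✓
Step 4: v = 2E/m → LHS [L T^-1], RHS [L^2 T^-2] ✗

The first dimensional inconsistency appears in step 4: v = 2E/m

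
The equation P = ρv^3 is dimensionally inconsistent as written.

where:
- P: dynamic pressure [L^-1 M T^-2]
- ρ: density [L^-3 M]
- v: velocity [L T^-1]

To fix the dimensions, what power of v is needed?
The exponent of v should be 2: P = ρv^2

The LHS P has dimensions [L^-1 M T^-2]; v has dimensions [L T^-1].
As written, the RHS ρv^3 (exponent 3 on v) has dimensions [M T^-3], which does not match.
With exponent 2, the RHS ρv^2 has dimensions [L^-1 M T^-2], matching the LHS.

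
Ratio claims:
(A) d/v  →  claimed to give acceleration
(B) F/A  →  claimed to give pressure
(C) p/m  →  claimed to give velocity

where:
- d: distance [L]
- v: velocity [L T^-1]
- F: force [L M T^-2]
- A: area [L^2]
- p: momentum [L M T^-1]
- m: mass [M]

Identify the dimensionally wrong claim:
(A) d/v does not give acceleration

(A) d/v: [T] ≠ acceleration [L T^-2] ✗
(B) F/A: [L^-1 M T^-2] = pressure [L^-1 M T^-2] ✓
(C) p/m: [L T^-1] = velocity [L T^-1] ✓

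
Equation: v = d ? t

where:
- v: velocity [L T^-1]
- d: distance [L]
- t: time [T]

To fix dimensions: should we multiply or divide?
division (÷): v = d ÷ t

v [L T^-1]; d [L]; t [T].
d × t → [L T] ✗
d ÷ t → [L T^-1] ✓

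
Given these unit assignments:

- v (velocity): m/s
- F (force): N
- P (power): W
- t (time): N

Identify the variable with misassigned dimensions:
t

The variable t (time) should have units s, not N.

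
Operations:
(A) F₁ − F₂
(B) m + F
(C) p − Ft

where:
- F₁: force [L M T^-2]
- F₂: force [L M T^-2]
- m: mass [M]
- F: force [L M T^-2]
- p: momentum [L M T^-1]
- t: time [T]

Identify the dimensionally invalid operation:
(B) m + F

(A) F₁ − F₂: F₁ [L M T^-2] and F₂ [L M T^-2] — same dimensions ✓
(B) m + F: m [M] and F [L M T^-2] — different dimensions cannot be added/subtracted ✗
(C) p − Ft: p [L M T^-1] and Ft [L M T^-1] — same dimensions ✓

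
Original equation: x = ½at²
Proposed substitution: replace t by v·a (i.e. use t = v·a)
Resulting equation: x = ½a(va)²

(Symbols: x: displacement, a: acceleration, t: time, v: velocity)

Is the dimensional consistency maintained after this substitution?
No

[t] = [T] and [v·a] = [L^2 T^-3]. These differ, so the substitution replaces a quantity by one of different dimensions and the result x = ½a(va)² has LHS [L] vs RHS [L^5 T^-8] — inconsistent.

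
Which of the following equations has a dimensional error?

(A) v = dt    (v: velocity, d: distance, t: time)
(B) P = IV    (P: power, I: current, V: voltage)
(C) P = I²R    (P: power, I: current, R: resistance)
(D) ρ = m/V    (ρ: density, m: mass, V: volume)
(A) v = dt

The equation (A) v = dt is dimensionally incorrect.

LHS (v): [L T^-1]
RHS (dt): [L T] ✗

The dimensions do not match. The other three equations balance.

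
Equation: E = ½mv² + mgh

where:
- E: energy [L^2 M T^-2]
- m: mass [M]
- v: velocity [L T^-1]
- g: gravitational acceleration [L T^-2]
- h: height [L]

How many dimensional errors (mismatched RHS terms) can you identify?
0

LHS E: [L^2 M T^-2]
- ½mv²: [L^2 M T^-2] ✓
- mgh: [L^2 M T^-2] ✓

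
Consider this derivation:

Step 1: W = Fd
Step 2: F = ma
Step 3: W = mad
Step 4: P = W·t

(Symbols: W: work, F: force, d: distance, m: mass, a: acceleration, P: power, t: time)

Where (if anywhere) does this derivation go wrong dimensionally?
Step 4

Step 1: W = Fd → LHS [L^2 M T^-2], RHS [L^2 M T^-2] ✓
Step 2: F = ma → LHS [L M T^-2], RHS [L M T^-2] ✓
Step 3: W = mad → LHS [L^2 M T^-2], RHS [L^2 M T^-2] ✓
Step 4: P = W·t → LHS [L^2 M T^-3], RHS [L^2 M T^-1] ✗

The first dimensional inconsistency appears in step 4: P = W·t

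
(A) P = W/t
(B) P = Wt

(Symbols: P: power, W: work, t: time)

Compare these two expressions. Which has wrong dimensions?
(B)

(A) P = W/t: LHS [L^2 M T^-3], RHS [L^2 M T^-3] ✓
(B) P = Wt: LHS [L^2 M T^-3], RHS [L^2 M T^-1] ✗

Expression (B) P = Wt is dimensionally incorrect.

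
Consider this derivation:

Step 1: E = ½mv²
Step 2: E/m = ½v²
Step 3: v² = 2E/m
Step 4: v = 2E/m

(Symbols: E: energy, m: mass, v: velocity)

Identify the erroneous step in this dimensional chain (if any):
Step 4

Step 1: E = ½mv² → LHS [L^2 M T^-2], RHS [L^2 M T^-2] ✓
Step 2: E/m = ½v² → LHS [L^2 T^-2], RHS [L^2 T^-2] ✓
Step 3: v² = 2E/m → LHS [L^2 T^-2], RHS [L^2 T^-2] ✓
Step 4: v = 2E/m → LHS [L T^-1], RHS [L^2 T^-2] ✗

The first dimensional inconsistency appears in step 4: v = 2E/m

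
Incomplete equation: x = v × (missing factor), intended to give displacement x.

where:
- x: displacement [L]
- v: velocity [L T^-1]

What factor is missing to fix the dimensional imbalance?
t (time), dimensions [T]

x has dimensions [L] and v has dimensions [L T^-1].
The missing factor must have dimensions [L] / [L T^-1] = [T], i.e. time (t).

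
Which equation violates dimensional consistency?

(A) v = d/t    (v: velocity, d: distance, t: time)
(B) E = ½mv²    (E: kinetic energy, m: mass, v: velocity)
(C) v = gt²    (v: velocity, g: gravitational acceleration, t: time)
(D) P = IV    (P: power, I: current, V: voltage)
(C) v = gt²

The equation (C) v = gt² is dimensionally incorrect.

LHS (v): [L T^-1]
RHS (gt²): [L] ✗

The dimensions do not match. The other three equations balance.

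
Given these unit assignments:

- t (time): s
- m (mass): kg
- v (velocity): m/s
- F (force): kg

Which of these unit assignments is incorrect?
F

The variable F (force) should have units N, not kg.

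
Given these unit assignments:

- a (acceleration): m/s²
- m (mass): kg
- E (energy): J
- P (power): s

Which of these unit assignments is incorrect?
P

The variable P (power) should have units W, not s.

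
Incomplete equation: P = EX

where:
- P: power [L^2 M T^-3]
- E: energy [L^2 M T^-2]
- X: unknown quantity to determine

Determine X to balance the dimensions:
X = f (inverse time / frequency (1/t)), dimensions [T^-1]

P has dimensions [L^2 M T^-3]; the rest of the RHS (E) has dimensions [L^2 M T^-2].
So X must have dimensions [T^-1] — X = f (inverse time / frequency (1/t)).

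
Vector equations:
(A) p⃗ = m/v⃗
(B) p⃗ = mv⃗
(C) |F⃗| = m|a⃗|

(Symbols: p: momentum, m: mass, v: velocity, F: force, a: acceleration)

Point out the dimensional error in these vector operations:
(A) p⃗ = m/v⃗

(A) p⃗ = m/v⃗: LHS [L M T^-1], RHS [L^-1 M T] ✗ — momentum is mass times velocity; should be mv⃗ (and division by a vector is undefined)
(B) p⃗ = mv⃗: LHS [L M T^-1], RHS [L M T^-1] ✓ — mass (scalar) times velocity (vector)
(C) |F⃗| = m|a⃗|: LHS [L M T^-2], RHS [L M T^-2] ✓ — magnitudes of vectors are scalars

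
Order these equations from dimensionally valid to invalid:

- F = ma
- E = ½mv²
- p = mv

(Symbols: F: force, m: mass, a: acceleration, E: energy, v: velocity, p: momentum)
Dimensionally correct: F = ma, E = ½mv², p = mv
Dimensionally incorrect: none
Ordered (correct first, then incorrect): F = ma, E = ½mv², p = mv

- F = ma: LHS [L M T^-2], RHS [L M T^-2] → correct ✓
- E = ½mv²: LHS [L^2 M T^-2], RHS [L^2 M T^-2] → correct ✓
- p = mv: LHS [L M T^-1], RHS [L M T^-1] → correct ✓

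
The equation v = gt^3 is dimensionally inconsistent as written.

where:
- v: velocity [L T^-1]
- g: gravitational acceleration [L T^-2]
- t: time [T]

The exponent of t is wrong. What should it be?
The exponent of t should be 1: v = gt

The LHS v has dimensions [L T^-1]; t has dimensions [T].
As written, the RHS gt^3 (exponent 3 on t) has dimensions [L T], which does not match.
With exponent 1, the RHS gt has dimensions [L T^-1], matching the LHS.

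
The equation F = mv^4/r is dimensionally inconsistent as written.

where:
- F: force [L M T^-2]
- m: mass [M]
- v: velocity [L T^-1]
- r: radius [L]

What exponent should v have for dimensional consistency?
The exponent of v should be 2: F = mv^2/r

The LHS F has dimensions [L M T^-2]; v has dimensions [L T^-1].
As written, the RHS mv^4/r (exponent 4 on v) has dimensions [L^3 M T^-4], which does not match.
With exponent 2, the RHS mv^2/r has dimensions [L M T^-2], matching the LHS.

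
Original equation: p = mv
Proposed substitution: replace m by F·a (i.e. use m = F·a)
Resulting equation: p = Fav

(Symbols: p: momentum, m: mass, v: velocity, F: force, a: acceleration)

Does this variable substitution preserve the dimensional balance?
No

[m] = [M] and [F·a] = [L^2 M T^-4]. These differ, so the substitution replaces a quantity by one of different dimensions and the result p = Fav has LHS [L M T^-1] vs RHS [L^3 M T^-5] — inconsistent.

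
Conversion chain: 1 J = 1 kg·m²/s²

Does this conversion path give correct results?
The chain is correct (no errors).

Correct: Joule is defined as kg·m²/s²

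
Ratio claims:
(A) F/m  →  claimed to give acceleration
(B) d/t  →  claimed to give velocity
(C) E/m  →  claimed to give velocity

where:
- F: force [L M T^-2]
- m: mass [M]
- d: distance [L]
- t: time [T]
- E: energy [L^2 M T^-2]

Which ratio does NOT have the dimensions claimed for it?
(C) E/m does not give velocity

(A) F/m: [L T^-2] = acceleration [L T^-2] ✓
(B) d/t: [L T^-1] = velocity [L T^-1] ✓
(C) E/m: [L^2 T^-2] ≠ velocity [L T^-1] ✗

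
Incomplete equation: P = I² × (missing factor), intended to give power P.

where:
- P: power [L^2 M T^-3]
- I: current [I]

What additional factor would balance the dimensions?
R (resistance), dimensions [I^-2 L^2 M T^-3]

P has dimensions [L^2 M T^-3] and I² has dimensions [I^2].
The missing factor must have dimensions [L^2 M T^-3] / [I^2] = [I^-2 L^2 M T^-3], i.e. resistance (R).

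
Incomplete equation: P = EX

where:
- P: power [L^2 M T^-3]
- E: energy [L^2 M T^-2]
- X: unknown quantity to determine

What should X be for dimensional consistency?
X = f (inverse time / frequency (1/t)), dimensions [T^-1]

P has dimensions [L^2 M T^-3]; the rest of the RHS (E) has dimensions [L^2 M T^-2].
So X must have dimensions [T^-1] — X = f (inverse time / frequency (1/t)).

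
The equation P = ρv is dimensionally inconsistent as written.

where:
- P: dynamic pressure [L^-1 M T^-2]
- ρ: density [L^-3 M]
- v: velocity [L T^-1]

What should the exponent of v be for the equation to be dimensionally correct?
The exponent of v should be 2: P = ρv^2

The LHS P has dimensions [L^-1 M T^-2]; v has dimensions [L T^-1].
As written, the RHS ρv (exponent 1 on v) has dimensions [L^-2 M T^-1], which does not match.
With exponent 2, the RHS ρv^2 has dimensions [L^-1 M T^-2], matching the LHS.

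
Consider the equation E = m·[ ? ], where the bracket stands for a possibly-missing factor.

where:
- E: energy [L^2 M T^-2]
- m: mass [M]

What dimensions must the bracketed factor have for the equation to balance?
[L^2 T^-2] — velocity squared (e.g. v²)

E has dimensions [L^2 M T^-2]; m has dimensions [M].
The bracketed factor must supply [L^2 M T^-2] / [M] = [L^2 T^-2].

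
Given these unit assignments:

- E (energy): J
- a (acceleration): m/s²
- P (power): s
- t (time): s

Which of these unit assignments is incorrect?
P

The variable P (power) should have units W, not s.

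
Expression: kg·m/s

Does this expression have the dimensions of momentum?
Yes

The expression kg·m/s has dimensions [L M T^-1], which is exactly momentum [L M T^-1].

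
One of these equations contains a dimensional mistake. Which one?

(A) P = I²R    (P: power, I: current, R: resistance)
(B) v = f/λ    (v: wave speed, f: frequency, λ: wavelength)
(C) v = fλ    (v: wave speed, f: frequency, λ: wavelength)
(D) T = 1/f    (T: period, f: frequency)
(B) v = f/λ

The equation (B) v = f/λ is dimensionally incorrect.

LHS (v): [L T^-1]
RHS (f/λ): [L^-1 T^-1] ✗

The dimensions do not match. The other three equations balance.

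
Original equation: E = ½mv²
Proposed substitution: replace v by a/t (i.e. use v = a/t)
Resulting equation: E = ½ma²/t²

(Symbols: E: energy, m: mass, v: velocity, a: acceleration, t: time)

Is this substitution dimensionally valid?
No

[v] = [L T^-1] and [a/t] = [L T^-3]. These differ, so the substitution replaces a quantity by one of different dimensions and the result E = ½ma²/t² has LHS [L^2 M T^-2] vs RHS [L^2 M T^-6] — inconsistent.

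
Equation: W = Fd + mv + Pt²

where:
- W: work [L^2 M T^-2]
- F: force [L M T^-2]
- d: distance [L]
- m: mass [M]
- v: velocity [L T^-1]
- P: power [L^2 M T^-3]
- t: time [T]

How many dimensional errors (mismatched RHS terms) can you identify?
2

LHS W: [L^2 M T^-2]
- Fd: [L^2 M T^-2] ✓
- mv: [L M T^-1] ✗
- Pt²: [L^2 M T^-1] ✗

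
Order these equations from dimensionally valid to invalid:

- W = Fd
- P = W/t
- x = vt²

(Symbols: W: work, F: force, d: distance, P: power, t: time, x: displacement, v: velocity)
Dimensionally correct: W = Fd, P = W/t
Dimensionally incorrect: x = vt²
Ordered (correct first, then incorrect): W = Fd, P = W/t, x = vt²

- W = Fd: LHS [L^2 M T^-2], RHS [L^2 M T^-2] → correct ✓
- P = W/t: LHS [L^2 M T^-3], RHS [L^2 M T^-3] → correct ✓
- x = vt²: LHS [L], RHS [L T] → incorrect ✗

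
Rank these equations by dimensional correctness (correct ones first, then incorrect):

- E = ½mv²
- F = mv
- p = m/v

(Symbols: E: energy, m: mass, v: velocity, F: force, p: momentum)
Dimensionally correct: E = ½mv²
Dimensionally incorrect: F = mv, p = m/v
Ordered (correct first, then incorrect): E = ½mv², F = mv, p = m/v

- E = ½mv²: LHS [L^2 M T^-2], RHS [L^2 M T^-2] → correct ✓
- F = mv: LHS [L M T^-2], RHS [L M T^-1] → incorrect ✗
- p = m/v: LHS [L M T^-1], RHS [L^-1 M T] → incorrect ✗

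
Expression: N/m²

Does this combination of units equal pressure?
Yes

The expression N/m² has dimensions [L^-1 M T^-2], which is exactly pressure [L^-1 M T^-2].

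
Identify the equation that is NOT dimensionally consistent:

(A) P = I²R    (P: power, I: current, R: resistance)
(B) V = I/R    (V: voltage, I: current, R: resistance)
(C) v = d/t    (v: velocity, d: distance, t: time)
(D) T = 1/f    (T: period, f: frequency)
(B) V = I/R

The equation (B) V = I/R is dimensionally incorrect.

LHS (V): [I^-1 L^2 M T^-3]
RHS (I/R): [I^3 L^-2 M^-1 T^3] ✗

The dimensions do not match. The other three equations balance.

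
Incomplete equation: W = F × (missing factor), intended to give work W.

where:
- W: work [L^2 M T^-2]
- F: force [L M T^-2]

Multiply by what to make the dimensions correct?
d (distance), dimensions [L]

W has dimensions [L^2 M T^-2] and F has dimensions [L M T^-2].
The missing factor must have dimensions [L^2 M T^-2] / [L M T^-2] = [L], i.e. distance (d).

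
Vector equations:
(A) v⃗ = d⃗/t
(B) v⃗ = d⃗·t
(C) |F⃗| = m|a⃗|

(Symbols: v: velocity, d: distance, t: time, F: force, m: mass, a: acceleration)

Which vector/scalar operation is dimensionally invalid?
(B) v⃗ = d⃗·t

(A) v⃗ = d⃗/t: LHS [L T^-1], RHS [L T^-1] ✓ — displacement (vector) divided by time (scalar)
(B) v⃗ = d⃗·t: LHS [L T^-1], RHS [L T] ✗ — velocity is displacement per time; should be d⃗/t
(C) |F⃗| = m|a⃗|: LHS [L M T^-2], RHS [L M T^-2] ✓ — magnitudes of vectors are scalars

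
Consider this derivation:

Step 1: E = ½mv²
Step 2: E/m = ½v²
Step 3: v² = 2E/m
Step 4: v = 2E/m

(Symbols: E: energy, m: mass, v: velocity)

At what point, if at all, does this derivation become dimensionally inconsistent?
Step 4

Step 1: E = ½mv² → LHS [L^2 M T^-2], RHS [L^2 M T^-2] ✓
Step 2: E/m = ½v² → LHS [L^2 T^-2], RHS [L^2 T^-2] ✓
Step 3: v² = 2E/m → LHS [L^2 T^-2], RHS [L^2 T^-2] ✓
Step 4: v = 2E/m → LHS [L T^-1], RHS [L^2 T^-2] ✗

The first dimensional inconsistency appears in step 4: v = 2E/m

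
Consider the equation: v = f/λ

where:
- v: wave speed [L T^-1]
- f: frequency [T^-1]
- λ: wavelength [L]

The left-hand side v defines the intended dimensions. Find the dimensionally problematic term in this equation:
The right-hand side term f/λ

v has dimensions [L T^-1], but f/λ has dimensions [L^-1 T^-1], so the term f/λ is dimensionally wrong for v.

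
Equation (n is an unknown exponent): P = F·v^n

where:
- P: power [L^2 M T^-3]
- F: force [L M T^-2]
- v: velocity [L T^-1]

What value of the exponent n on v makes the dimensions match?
n = 1

P has dimensions [L^2 M T^-3]; v has dimensions [L T^-1].
The rest of the RHS has dimensions [L M T^-2], so v^n must supply [L T^-1].
With n = 1: F·v^1 has dimensions [L^2 M T^-3], matching the LHS ✓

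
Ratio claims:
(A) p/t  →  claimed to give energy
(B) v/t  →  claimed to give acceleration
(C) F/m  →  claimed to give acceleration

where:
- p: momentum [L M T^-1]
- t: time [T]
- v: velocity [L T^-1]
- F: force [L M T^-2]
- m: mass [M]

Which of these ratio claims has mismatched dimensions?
(A) p/t does not give energy

(A) p/t: [L M T^-2] ≠ energy [L^2 M T^-2] ✗
(B) v/t: [L T^-2] = acceleration [L T^-2] ✓
(C) F/m: [L T^-2] = acceleration [L T^-2] ✓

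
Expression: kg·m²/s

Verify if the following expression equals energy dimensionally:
No

The expression kg·m²/s has dimensions [L^2 M T^-1], but energy has dimensions [L^2 M T^-2].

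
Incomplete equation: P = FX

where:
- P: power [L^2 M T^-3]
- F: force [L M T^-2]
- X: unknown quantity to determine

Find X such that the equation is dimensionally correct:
X = v (velocity), dimensions [L T^-1]

P has dimensions [L^2 M T^-3]; the rest of the RHS (F) has dimensions [L M T^-2].
So X must have dimensions [L T^-1] — X = v (velocity).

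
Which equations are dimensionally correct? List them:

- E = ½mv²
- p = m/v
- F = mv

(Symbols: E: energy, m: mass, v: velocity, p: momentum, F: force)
Dimensionally correct: E = ½mv²
Dimensionally incorrect: p = m/v, F = mv
Ordered (correct first, then incorrect): E = ½mv², p = m/v, F = mv

- E = ½mv²: LHS [L^2 M T^-2], RHS [L^2 M T^-2] → correct ✓
- p = m/v: LHS [L M T^-1], RHS [L^-1 M T] → incorrect ✗
- F = mv: LHS [L M T^-2], RHS [L M T^-1] → incorrect ✗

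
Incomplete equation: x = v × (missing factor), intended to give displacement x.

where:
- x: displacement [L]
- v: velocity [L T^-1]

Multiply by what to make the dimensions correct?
t (time), dimensions [T]

x has dimensions [L] and v has dimensions [L T^-1].
The missing factor must have dimensions [L] / [L T^-1] = [T], i.e. time (t).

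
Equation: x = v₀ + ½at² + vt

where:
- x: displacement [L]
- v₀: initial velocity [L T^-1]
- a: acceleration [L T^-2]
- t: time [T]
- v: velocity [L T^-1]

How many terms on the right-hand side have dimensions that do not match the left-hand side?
1

LHS x: [L]
- v₀: [L T^-1] ✗
- ½at²: [L] ✓
- vt: [L] ✓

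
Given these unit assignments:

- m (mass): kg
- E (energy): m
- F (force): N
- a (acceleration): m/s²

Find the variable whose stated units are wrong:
E

The variable E (energy) should have units J, not m.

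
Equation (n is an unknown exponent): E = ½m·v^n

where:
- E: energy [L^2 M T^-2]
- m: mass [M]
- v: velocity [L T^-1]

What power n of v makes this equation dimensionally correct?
n = 2

E has dimensions [L^2 M T^-2]; v has dimensions [L T^-1].
The rest of the RHS has dimensions [M], so v^n must supply [L^2 T^-2].
With n = 2: ½m·v^2 has dimensions [L^2 M T^-2], matching the LHS ✓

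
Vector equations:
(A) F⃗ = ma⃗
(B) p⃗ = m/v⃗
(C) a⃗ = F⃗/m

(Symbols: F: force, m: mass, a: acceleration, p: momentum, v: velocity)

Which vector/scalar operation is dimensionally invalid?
(B) p⃗ = m/v⃗

(A) F⃗ = ma⃗: LHS [L M T^-2], RHS [L M T^-2] ✓ — Force and acceleration are vectors, mass is a scalar
(B) p⃗ = m/v⃗: LHS [L M T^-1], RHS [L^-1 M T] ✗ — momentum is mass times velocity; should be mv⃗ (and division by a vector is undefined)
(C) a⃗ = F⃗/m: LHS [L T^-2], RHS [L T^-2] ✓ — force (vector) divided by mass (scalar)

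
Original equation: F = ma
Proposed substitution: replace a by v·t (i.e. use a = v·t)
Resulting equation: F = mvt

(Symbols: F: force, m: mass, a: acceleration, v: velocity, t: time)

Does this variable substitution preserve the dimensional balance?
No

[a] = [L T^-2] and [v·t] = [L]. These differ, so the substitution replaces a quantity by one of different dimensions and the result F = mvt has LHS [L M T^-2] vs RHS [L M] — inconsistent.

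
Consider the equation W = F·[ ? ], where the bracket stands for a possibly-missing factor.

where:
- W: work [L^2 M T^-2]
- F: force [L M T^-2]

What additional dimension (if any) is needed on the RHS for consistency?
[L] — length (e.g. a distance d)

W has dimensions [L^2 M T^-2]; F has dimensions [L M T^-2].
The bracketed factor must supply [L^2 M T^-2] / [L M T^-2] = [L].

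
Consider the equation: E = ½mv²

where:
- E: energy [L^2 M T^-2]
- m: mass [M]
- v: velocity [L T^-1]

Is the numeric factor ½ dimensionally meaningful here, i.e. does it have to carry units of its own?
No

E has dimensions [L^2 M T^-2] and mv² already has dimensions [L^2 M T^-2], so the equation balances without ½ contributing any dimensions. ½ is a pure (dimensionless) number; changing or removing it would not affect dimensional consistency.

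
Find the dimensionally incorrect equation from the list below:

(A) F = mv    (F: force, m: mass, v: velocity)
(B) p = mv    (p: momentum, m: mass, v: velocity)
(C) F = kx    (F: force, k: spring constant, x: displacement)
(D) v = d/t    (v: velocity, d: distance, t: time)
(A) F = mv

The equation (A) F = mv is dimensionally incorrect.

LHS (F): [L M T^-2]
RHS (mv): [L M T^-1] ✗

The dimensions do not match. The other three equations balance.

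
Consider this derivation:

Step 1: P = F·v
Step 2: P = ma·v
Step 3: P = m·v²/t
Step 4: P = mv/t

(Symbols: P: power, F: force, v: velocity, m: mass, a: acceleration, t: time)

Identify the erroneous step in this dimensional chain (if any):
Step 4

Step 1: P = F·v → LHS [L^2 M T^-3], RHS [L^2 M T^-3] ✓
Step 2: P = ma·v → LHS [L^2 M T^-3], RHS [L^2 M T^-3] ✓
Step 3: P = m·v²/t → LHS [L^2 M T^-3], RHS [L^2 M T^-3] ✓
Step 4: P = mv/t → LHS [L^2 M T^-3], RHS [L M T^-2] ✗

The first dimensional inconsistency appears in step 4: P = mv/t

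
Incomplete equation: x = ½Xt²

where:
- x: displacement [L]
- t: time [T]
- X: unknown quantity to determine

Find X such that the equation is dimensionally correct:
X = a (acceleration), dimensions [L T^-2]

x has dimensions [L]; the rest of the RHS (½ t²) has dimensions [T^2].
So X must have dimensions [L T^-2] — X = a (acceleration).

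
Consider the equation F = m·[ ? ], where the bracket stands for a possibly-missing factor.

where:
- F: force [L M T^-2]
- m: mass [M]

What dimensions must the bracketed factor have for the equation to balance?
[L T^-2] — acceleration (e.g. a)

F has dimensions [L M T^-2]; m has dimensions [M].
The bracketed factor must supply [L M T^-2] / [M] = [L T^-2].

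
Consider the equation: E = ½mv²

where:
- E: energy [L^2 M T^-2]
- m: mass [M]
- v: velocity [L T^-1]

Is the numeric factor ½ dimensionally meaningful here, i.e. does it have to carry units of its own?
No

E has dimensions [L^2 M T^-2] and mv² already has dimensions [L^2 M T^-2], so the equation balances without ½ contributing any dimensions. ½ is a pure (dimensionless) number; changing or removing it would not affect dimensional consistency.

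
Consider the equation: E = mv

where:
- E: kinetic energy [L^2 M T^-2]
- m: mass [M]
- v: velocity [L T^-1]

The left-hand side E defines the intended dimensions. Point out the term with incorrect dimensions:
The right-hand side term mv

E has dimensions [L^2 M T^-2], but mv has dimensions [L M T^-1], so the term mv is dimensionally wrong for E.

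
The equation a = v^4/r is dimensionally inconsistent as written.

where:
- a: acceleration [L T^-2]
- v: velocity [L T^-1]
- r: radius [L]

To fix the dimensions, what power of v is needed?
The exponent of v should be 2: a = v^2/r

The LHS a has dimensions [L T^-2]; v has dimensions [L T^-1].
As written, the RHS v^4/r (exponent 4 on v) has dimensions [L^3 T^-4], which does not match.
With exponent 2, the RHS v^2/r has dimensions [L T^-2], matching the LHS.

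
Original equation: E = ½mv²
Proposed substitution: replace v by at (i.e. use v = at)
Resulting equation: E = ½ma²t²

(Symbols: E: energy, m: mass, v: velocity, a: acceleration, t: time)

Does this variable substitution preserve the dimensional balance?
Yes

[v] = [L T^-1] and [at] = [L T^-1]. These match, so the substitution replaces a quantity by one of the same dimensions and the result E = ½ma²t² has LHS [L^2 M T^-2] vs RHS [L^2 M T^-2] — still consistent.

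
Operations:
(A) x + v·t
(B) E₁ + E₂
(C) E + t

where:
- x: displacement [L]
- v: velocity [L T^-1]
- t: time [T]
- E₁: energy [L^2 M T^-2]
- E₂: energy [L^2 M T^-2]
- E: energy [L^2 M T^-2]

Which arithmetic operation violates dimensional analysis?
(C) E + t

(A) x + v·t: x [L] and v·t [L] — same dimensions ✓
(B) E₁ + E₂: E₁ [L^2 M T^-2] and E₂ [L^2 M T^-2] — same dimensions ✓
(C) E + t: E [L^2 M T^-2] and t [T] — different dimensions cannot be added/subtracted ✗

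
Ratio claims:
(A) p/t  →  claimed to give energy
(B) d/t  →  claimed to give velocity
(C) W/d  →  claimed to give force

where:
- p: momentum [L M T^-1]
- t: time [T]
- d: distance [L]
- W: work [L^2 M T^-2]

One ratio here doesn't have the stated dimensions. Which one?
(A) p/t does not give energy

(A) p/t: [L M T^-2] ≠ energy [L^2 M T^-2] ✗
(B) d/t: [L T^-1] = velocity [L T^-1] ✓
(C) W/d: [L M T^-2] = force [L M T^-2] ✓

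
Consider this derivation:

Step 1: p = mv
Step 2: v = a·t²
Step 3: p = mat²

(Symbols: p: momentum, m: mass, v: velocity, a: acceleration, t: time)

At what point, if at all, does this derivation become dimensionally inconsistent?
Step 2

Step 1: p = mv → LHS [L M T^-1], RHS [L M T^-1] ✓
Step 2: v = a·t² → LHS [L T^-1], RHS [L] ✗

The first dimensional inconsistency appears in step 2: v = a·t²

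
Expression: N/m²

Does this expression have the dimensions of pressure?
Yes

The expression N/m² has dimensions [L^-1 M T^-2], which is exactly pressure [L^-1 M T^-2].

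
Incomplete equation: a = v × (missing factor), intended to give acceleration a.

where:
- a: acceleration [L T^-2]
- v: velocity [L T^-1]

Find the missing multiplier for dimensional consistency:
1/t (inverse time), dimensions [T^-1]

a has dimensions [L T^-2] and v has dimensions [L T^-1].
The missing factor must have dimensions [L T^-2] / [L T^-1] = [T^-1], i.e. inverse time (1/t).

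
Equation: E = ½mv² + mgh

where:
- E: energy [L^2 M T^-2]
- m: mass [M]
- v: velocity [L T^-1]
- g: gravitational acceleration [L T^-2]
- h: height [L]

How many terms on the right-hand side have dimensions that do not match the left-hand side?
0

LHS E: [L^2 M T^-2]
- ½mv²: [L^2 M T^-2] ✓
- mgh: [L^2 M T^-2] ✓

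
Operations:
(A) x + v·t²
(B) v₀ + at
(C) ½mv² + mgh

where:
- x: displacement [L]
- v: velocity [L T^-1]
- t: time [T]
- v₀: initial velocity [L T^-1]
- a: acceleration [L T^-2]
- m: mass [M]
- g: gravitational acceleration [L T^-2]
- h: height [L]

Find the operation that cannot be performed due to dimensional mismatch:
(A) x + v·t²

(A) x + v·t²: x [L] and v·t² [L T] — different dimensions cannot be added/subtracted ✗
(B) v₀ + at: v₀ [L T^-1] and at [L T^-1] — same dimensions ✓
(C) ½mv² + mgh: ½mv² [L^2 M T^-2] and mgh [L^2 M T^-2] — same dimensions ✓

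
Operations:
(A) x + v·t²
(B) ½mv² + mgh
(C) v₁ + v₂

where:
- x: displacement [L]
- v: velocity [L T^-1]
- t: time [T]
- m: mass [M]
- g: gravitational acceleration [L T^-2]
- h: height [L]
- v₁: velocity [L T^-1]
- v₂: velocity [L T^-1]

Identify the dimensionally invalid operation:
(A) x + v·t²

(A) x + v·t²: x [L] and v·t² [L T] — different dimensions cannot be added/subtracted ✗
(B) ½mv² + mgh: ½mv² [L^2 M T^-2] and mgh [L^2 M T^-2] — same dimensions ✓
(C) v₁ + v₂: v₁ [L T^-1] and v₂ [L T^-1] — same dimensions ✓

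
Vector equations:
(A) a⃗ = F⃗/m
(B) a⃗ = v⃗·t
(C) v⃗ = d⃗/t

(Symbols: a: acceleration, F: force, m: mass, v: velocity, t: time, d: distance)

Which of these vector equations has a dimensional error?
(B) a⃗ = v⃗·t

(A) a⃗ = F⃗/m: LHS [L T^-2], RHS [L T^-2] ✓ — force (vector) divided by mass (scalar)
(B) a⃗ = v⃗·t: LHS [L T^-2], RHS [L] ✗ — acceleration is velocity per time; should be v⃗/t
(C) v⃗ = d⃗/t: LHS [L T^-1], RHS [L T^-1] ✓ — displacement (vector) divided by time (scalar)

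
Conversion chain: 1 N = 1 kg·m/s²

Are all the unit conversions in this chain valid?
The chain is correct (no errors).

Correct: Newton is defined as kg·m/s²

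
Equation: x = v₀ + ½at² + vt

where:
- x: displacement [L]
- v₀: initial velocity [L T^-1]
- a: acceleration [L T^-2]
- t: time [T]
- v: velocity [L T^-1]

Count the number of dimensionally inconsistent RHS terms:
1

LHS x: [L]
- v₀: [L T^-1] ✗
- ½at²: [L] ✓
- vt: [L] ✓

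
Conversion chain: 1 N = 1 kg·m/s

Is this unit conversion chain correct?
The chain is incorrect (it contains an error).

Incorrect: Newton is kg·m/s², not kg·m/s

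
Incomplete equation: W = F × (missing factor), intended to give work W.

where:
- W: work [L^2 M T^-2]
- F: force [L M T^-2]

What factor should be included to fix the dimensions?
d (distance), dimensions [L]

W has dimensions [L^2 M T^-2] and F has dimensions [L M T^-2].
The missing factor must have dimensions [L^2 M T^-2] / [L M T^-2] = [L], i.e. distance (d).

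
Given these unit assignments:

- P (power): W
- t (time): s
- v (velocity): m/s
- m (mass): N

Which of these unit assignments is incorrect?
m

The variable m (mass) should have units kg, not N.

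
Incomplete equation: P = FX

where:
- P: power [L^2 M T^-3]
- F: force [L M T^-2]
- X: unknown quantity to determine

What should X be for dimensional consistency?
X = v (velocity), dimensions [L T^-1]

P has dimensions [L^2 M T^-3]; the rest of the RHS (F) has dimensions [L M T^-2].
So X must have dimensions [L T^-1] — X = v (velocity).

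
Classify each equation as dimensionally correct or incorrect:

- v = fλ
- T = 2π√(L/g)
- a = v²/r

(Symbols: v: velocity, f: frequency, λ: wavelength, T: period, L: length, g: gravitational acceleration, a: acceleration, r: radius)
Dimensionally correct: v = fλ, T = 2π√(L/g), a = v²/r
Dimensionally incorrect: none
Ordered (correct first, then incorrect): v = fλ, T = 2π√(L/g), a = v²/r

- v = fλ: LHS [L T^-1], RHS [L T^-1] → correct ✓
- T = 2π√(L/g): LHS [T], RHS [T] → correct ✓
- a = v²/r: LHS [L T^-2], RHS [L T^-2] → correct ✓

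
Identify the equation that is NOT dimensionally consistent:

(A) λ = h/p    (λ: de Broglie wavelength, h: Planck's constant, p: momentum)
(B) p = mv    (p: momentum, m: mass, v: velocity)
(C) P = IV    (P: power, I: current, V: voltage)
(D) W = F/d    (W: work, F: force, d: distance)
(D) W = F/d

The equation (D) W = F/d is dimensionally incorrect.

LHS (W): [L^2 M T^-2]
RHS (F/d): [M T^-2] ✗

The dimensions do not match. The other three equations balance.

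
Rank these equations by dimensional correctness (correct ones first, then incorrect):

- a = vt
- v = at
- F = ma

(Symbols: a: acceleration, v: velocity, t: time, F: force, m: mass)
Dimensionally correct: v = at, F = ma
Dimensionally incorrect: a = vt
Ordered (correct first, then incorrect): v = at, F = ma, a = vt

- a = vt: LHS [L T^-2], RHS [L] → incorrect ✗
- v = at: LHS [L T^-1], RHS [L T^-1] → correct ✓
- F = ma: LHS [L M T^-2], RHS [L M T^-2] → correct ✓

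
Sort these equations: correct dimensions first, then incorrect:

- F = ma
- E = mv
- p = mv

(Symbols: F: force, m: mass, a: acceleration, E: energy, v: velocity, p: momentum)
Dimensionally correct: F = ma, p = mv
Dimensionally incorrect: E = mv
Ordered (correct first, then incorrect): F = ma, p = mv, E = mv

- F = ma: LHS [L M T^-2], RHS [L M T^-2] → correct ✓
- E = mv: LHS [L^2 M T^-2], RHS [L M T^-1] → incorrect ✗
- p = mv: LHS [L M T^-1], RHS [L M T^-1] → correct ✓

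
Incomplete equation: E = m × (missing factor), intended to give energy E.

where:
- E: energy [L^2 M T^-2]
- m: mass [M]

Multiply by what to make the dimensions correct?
v² (velocity squared), dimensions [L^2 T^-2]

E has dimensions [L^2 M T^-2] and m has dimensions [M].
The missing factor must have dimensions [L^2 M T^-2] / [M] = [L^2 T^-2], i.e. velocity squared (v²).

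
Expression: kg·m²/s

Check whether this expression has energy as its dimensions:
No

The expression kg·m²/s has dimensions [L^2 M T^-1], but energy has dimensions [L^2 M T^-2].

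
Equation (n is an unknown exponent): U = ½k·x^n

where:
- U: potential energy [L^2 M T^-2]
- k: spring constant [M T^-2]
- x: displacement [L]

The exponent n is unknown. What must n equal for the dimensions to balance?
n = 2

U has dimensions [L^2 M T^-2]; x has dimensions [L].
The rest of the RHS has dimensions [M T^-2], so x^n must supply [L^2].
With n = 2: ½k·x^2 has dimensions [L^2 M T^-2], matching the LHS ✓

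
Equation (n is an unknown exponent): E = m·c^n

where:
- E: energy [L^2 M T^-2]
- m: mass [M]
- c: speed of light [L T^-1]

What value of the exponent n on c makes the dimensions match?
n = 2

E has dimensions [L^2 M T^-2]; c has dimensions [L T^-1].
The rest of the RHS has dimensions [M], so c^n must supply [L^2 T^-2].
With n = 2: m·c^2 has dimensions [L^2 M T^-2], matching the LHS ✓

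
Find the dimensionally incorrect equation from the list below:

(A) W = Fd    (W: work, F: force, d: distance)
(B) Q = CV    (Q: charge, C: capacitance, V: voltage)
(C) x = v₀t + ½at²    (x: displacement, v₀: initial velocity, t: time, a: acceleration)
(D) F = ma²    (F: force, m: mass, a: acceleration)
(D) F = ma²

The equation (D) F = ma² is dimensionally incorrect.

LHS (F): [L M T^-2]
RHS (ma²): [L^2 M T^-4] ✗

The dimensions do not match. The other three equations balance.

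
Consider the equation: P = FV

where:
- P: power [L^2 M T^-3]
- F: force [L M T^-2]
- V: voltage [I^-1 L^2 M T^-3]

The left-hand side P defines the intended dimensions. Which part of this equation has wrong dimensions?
The right-hand side term FV

P has dimensions [L^2 M T^-3], but FV has dimensions [I^-1 L^3 M^2 T^-5], so the term FV is dimensionally wrong for P.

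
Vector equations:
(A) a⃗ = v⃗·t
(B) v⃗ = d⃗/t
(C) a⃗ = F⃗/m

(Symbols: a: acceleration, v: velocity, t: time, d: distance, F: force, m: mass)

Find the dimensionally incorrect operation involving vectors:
(A) a⃗ = v⃗·t

(A) a⃗ = v⃗·t: LHS [L T^-2], RHS [L] ✗ — acceleration is velocity per time; should be v⃗/t
(B) v⃗ = d⃗/t: LHS [L T^-1], RHS [L T^-1] ✓ — displacement (vector) divided by time (scalar)
(C) a⃗ = F⃗/m: LHS [L T^-2], RHS [L T^-2] ✓ — force (vector) divided by mass (scalar)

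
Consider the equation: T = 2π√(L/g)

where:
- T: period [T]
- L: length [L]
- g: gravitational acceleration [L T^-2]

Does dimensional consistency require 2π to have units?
No

T has dimensions [T] and √(L/g) already has dimensions [T], so the equation balances without 2π contributing any dimensions. 2π is a pure (dimensionless) number; changing or removing it would not affect dimensional consistency.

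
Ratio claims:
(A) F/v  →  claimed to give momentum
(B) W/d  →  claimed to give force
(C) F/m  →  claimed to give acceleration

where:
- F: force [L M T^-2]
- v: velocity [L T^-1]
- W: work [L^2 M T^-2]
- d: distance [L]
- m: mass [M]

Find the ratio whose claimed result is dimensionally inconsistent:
(A) F/v does not give momentum

(A) F/v: [M T^-1] ≠ momentum [L M T^-1] ✗
(B) W/d: [L M T^-2] = force [L M T^-2] ✓
(C) F/m: [L T^-2] = acceleration [L T^-2] ✓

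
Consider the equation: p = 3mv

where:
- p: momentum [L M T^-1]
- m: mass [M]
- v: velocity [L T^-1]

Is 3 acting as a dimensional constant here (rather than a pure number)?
No

p has dimensions [L M T^-1] and mv already has dimensions [L M T^-1], so the equation balances without 3 contributing any dimensions. 3 is a pure (dimensionless) number; changing or removing it would not affect dimensional consistency.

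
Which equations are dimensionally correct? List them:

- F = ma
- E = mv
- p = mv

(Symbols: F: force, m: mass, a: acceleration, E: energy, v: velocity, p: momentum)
Dimensionally correct: F = ma, p = mv
Dimensionally incorrect: E = mv
Ordered (correct first, then incorrect): F = ma, p = mv, E = mv

- F = ma: LHS [L M T^-2], RHS [L M T^-2] → correct ✓
- E = mv: LHS [L^2 M T^-2], RHS [L M T^-1] → incorrect ✗
- p = mv: LHS [L M T^-1], RHS [L M T^-1] → correct ✓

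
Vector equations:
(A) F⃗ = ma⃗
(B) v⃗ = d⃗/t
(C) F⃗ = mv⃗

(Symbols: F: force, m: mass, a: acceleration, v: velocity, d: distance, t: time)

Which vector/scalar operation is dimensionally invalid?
(C) F⃗ = mv⃗

(A) F⃗ = ma⃗: LHS [L M T^-2], RHS [L M T^-2] ✓ — Force and acceleration are vectors, mass is a scalar
(B) v⃗ = d⃗/t: LHS [L T^-1], RHS [L T^-1] ✓ — displacement (vector) divided by time (scalar)
(C) F⃗ = mv⃗: LHS [L M T^-2], RHS [L M T^-1] ✗ — mass times velocity is momentum, not force; should be ma⃗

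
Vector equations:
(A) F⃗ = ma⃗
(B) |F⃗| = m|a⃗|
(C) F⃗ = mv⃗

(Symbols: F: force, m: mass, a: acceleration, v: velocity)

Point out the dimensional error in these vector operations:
(C) F⃗ = mv⃗

(A) F⃗ = ma⃗: LHS [L M T^-2], RHS [L M T^-2] ✓ — Force and acceleration are vectors, mass is a scalar
(B) |F⃗| = m|a⃗|: LHS [L M T^-2], RHS [L M T^-2] ✓ — magnitudes of vectors are scalars
(C) F⃗ = mv⃗: LHS [L M T^-2], RHS [L M T^-1] ✗ — mass times velocity is momentum, not force; should be ma⃗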